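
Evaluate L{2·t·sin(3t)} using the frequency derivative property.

L{sin(3t)} = 3/(s² + 9). By L{t·f(t)} = -F'(s): -d/ds[3/(s² + 9)] = -(3)·(-2s)/(s² + 9)² = 6s/(s² + 9)². Then L{2·t·sin(3t)} = 2·6s/(s² + 9)² = 12s/(s² + 9)²

Final answer: 12s/(s² + 9)²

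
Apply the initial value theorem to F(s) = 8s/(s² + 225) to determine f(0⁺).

f(0⁺) = lim_{s→∞} s·8s/(s² + 225) = lim_{s→∞} 8s²/(s² + 225) = 8

Final answer: 8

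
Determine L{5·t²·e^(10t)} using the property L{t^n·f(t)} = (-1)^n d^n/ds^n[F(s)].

L{e^(10t)} = 1/(s-10). d/ds[1/(s-10)] = -1/(s-10)². d²/ds²[1/(s-10)] = 2/(s-10)³. So L{t²·e^(10t)} = (-1)² · 2/(s-10)³ = 2/(s-10)³. Then L{5·t²·e^(10t)} = 5·2/(s-10)³ = 10/(s-10)³

Final answer: 10/(s-10)³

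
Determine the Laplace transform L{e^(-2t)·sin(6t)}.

L{e^(at)·sin(ωt)} = ω/((s-a)² + ω²), so L{e^(-2t)·sin(6t)} = 6/((s+2)² + 36)

Final answer: 6/((s+2)² + 36)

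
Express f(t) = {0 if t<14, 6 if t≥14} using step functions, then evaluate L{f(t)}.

f(t) = 6·u(t-14). L{u(t-14)} = e^(-14s)/s, so L{f(t)} = 6·e^(-14s)/s

Final answer: 6·e^(-14s)/s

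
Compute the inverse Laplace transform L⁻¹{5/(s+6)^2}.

L⁻¹{n!/(s-a)^(n+1)} = t^n·e^(at) with n=1, a=-6. So L⁻¹{1/(s+6)^2} = t·e^(-6t), and L⁻¹{5/(s+6)^2} = (5/1)·t·e^(-6t) = 5·t·e^(-6t)

Final answer: 5·t·e^(-6t)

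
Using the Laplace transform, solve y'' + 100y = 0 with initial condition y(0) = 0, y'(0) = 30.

L{y''} + 100L{y} = 0. s²Y - 0 - 30 + 100Y = 0. Y(s² + 100) = 30. Y = (30)/(s² + 100). Inverting: y(t) = 3sin(10t)

Final answer: y(t) = 3sin(10t)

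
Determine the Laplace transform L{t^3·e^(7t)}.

L{t^n·e^(at)} = n!/(s-a)^(n+1), so L{t^3·e^(7t)} = 6/(s-7)^4

Final answer: 6/(s-7)^4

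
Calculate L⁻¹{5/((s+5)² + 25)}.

Form: b/((s-a)² + b²) → e^(at)sin(bt). With a=-5, b=5

Final answer: e^(-5t)·sin(5t)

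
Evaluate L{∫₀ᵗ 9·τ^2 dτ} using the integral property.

L{∫₀ᵗ f(τ)dτ} = F(s)/s with f(t) = 9t^2. F(s) = 18/s^3, so L{∫₀ᵗ 9·τ^2 dτ} = (18/s^3)/s = 18/s^4. (Check: ∫₀ᵗ 9·τ^2 dτ = 9t^3/3.)

Final answer: 18/s^4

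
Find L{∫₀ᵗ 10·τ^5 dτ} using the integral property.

L{∫₀ᵗ f(τ)dτ} = F(s)/s with f(t) = 10t^5. F(s) = 1200/s^6, so L{∫₀ᵗ 10·τ^5 dτ} = (1200/s^6)/s = 1200/s^7. (Check: ∫₀ᵗ 10·τ^5 dτ = 10t^6/6.)

Final answer: 1200/s^7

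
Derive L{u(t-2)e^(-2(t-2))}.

u(t-a)f(t-a) with f(t)=e^(-2t). L{e^(-2t)} = 1/(s+2). By time shift: e^(-2s)/(s+2)

Final answer: e^(-2s)/(s+2)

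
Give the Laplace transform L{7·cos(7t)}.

L{cos(ωt)} = s/(s² + ω²), so L{cos(7t)} = s/(s² + 49). Then L{7·cos(7t)} = 7·s/(s² + 49) = 7s/(s² + 49)

Final answer: 7s/(s² + 49)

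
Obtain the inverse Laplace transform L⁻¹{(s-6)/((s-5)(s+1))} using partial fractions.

Using partial fractions, f(t) = (-e^(5t) + 7e^(-t))/6

Final answer: (-e^(5t) + 7e^(-t))/6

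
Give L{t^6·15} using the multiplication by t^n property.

L{15} = 15/s. d^1/ds^1[1/s] = -1/s². d^2/ds^2[1/s] = 2/s^3. d^3/ds^3[1/s] = -6/s^4. d^4/ds^4[1/s] = 24/s^5. d^5/ds^5[1/s] = -120/s^6. d^6/ds^6[1/s] = 720/s^7. So L{t^6} = (-1)^{6}·720/s^7 = 720/s^7. Then L{t^6·15} = 15·720/s^7 = 10800/s^7

Final answer: 10800/s^7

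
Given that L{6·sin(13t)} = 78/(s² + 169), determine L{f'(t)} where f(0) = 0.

L{f'(t)} = s·F(s) - f(0) = s·78/(s² + 169) - 0 = 78s/(s² + 169)

Final answer: 78s/(s² + 169)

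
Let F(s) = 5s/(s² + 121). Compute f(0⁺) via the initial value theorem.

f(0⁺) = lim_{s→∞} s·5s/(s² + 121) = lim_{s→∞} 5s²/(s² + 121) = 5

Final answer: 5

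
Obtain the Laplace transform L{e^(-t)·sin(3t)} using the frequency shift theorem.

Frequency shift: L{e^(at)f(t)} = F(s-a). L{e^(-t)·sin(3t)} = 3/((s+1)² + 9)

Final answer: 3/((s+1)² + 9)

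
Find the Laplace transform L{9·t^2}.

L{t^n} = n!/s^(n+1), so L{t^2} = 2/s^3. Then L{9·t^2} = 9·2/s^3 = 18/s^3

Final answer: 18/s^3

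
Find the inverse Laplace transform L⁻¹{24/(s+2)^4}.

L⁻¹{n!/(s-a)^(n+1)} = t^n·e^(at) with n=3, a=-2. So L⁻¹{6/(s+2)^4} = t^3·e^(-2t), and L⁻¹{24/(s+2)^4} = (24/6)·t^3·e^(-2t) = 4·t^3·e^(-2t)

Final answer: 4·t^3·e^(-2t)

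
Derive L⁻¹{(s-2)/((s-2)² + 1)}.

Using frequency shift: L⁻¹{(s-a)/((s-a)² + b²)} = e^(at)cos(bt). Here a=2, b=1

Final answer: e^(2t)·cos(t)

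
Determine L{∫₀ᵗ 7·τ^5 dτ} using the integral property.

L{∫₀ᵗ f(τ)dτ} = F(s)/s with f(t) = 7t^5. F(s) = 840/s^6, so L{∫₀ᵗ 7·τ^5 dτ} = (840/s^6)/s = 840/s^7. (Check: ∫₀ᵗ 7·τ^5 dτ = 7t^6/6.)

Final answer: 840/s^7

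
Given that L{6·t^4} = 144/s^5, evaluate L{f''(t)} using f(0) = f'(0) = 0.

L{f''(t)} = s²F(s) - sf(0) - f'(0) = s²·144/s^5 - 0 - 0 = 144/s^3

Final answer: 144/s^3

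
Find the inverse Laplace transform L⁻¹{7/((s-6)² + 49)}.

Using frequency shift, L⁻¹{7/((s-6)² + 49)} = e^(6t)·sin(7t)

Final answer: e^(6t)·sin(7t)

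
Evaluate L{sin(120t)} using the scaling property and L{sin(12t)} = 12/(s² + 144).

Using L{f(at)} = (1/a)F(s/a) with a=10: L{sin(120t)} = (1/10) · 12/((s/10)² + 144) = (1/10) · 12·100/(s² + 14400) = 120/(s² + 14400)

Final answer: 120/(s² + 14400)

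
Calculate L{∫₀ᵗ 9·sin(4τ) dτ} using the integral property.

L{∫₀ᵗ f(τ)dτ} = F(s)/s with F(s) = 36/(s² + 16), so the result is (36/(s² + 16))/s = 36/(s(s² + 16))

Final answer: 36/(s(s² + 16))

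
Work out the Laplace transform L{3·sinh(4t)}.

L{sinh(ωt)} = ω/(s² - ω²), so L{sinh(4t)} = 4/(s² - 16). Then L{3·sinh(4t)} = 3·4/(s² - 16) = 12/(s² - 16)

Final answer: 12/(s² - 16)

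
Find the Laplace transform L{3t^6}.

L{3t^6} = 3 · L{t^6} = 3 · 720/s^7 = 2160/s^7

Final answer: 2160/s^7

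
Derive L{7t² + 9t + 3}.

L{7t² + 9t + 3} = 7·2/s³ + 9/s² + 3/s = 14/s³ + 9/s² + 3/s

Final answer: 14/s³ + 9/s² + 3/s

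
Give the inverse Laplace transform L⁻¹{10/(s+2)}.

L⁻¹{1/(s-a)} = e^(at), so L⁻¹{1/(s+2)} = e^(-2t), and L⁻¹{10/(s+2)} = 10·e^(-2t)

Final answer: 10·e^(-2t)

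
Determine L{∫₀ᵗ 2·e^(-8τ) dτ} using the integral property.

L{∫₀ᵗ f(τ)dτ} = F(s)/s with F(s) = 2/(s+8), so L{∫₀ᵗ 2·e^(-8τ) dτ} = 2/(s(s+8))

Final answer: 2/(s(s+8))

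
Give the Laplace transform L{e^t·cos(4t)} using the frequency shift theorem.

Frequency shift: L{e^(at)f(t)} = F(s-a). L{e^t·cos(4t)} = (s-1)/((s-1)² + 16)

Final answer: (s-1)/((s-1)² + 16)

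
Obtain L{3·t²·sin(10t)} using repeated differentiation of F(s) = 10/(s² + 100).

F(s) = 10/(s² + 100). F'(s) = -20s/(s² + 100)². F''(s) = -20(100 - 3s²)/(s² + 100)³ = (60s² - 2000)/(s² + 100)³. So L{t²·sin(10t)} = (-1)² F''(s) = (60s² - 2000)/(s² + 100)³. Then L{3·t²·sin(10t)} = 3·(60s² - 2000)/(s² + 100)³ = (180s² - 6000)/(s² + 100)³

Final answer: (180s² - 6000)/(s² + 100)³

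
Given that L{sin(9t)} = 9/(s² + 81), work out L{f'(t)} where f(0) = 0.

L{f'(t)} = s·F(s) - f(0) = s·9/(s² + 81) - 0 = 9s/(s² + 81)

Final answer: 9s/(s² + 81)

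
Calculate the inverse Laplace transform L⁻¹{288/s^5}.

L⁻¹{n!/s^(n+1)} = t^n with n=4. So L⁻¹{24/s^5} = t^4, and L⁻¹{288/s^5} = (288/24)·t^4 = 12·t^4

Final answer: 12·t^4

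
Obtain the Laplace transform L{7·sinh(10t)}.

L{sinh(ωt)} = ω/(s² - ω²), so L{sinh(10t)} = 10/(s² - 100). Then L{7·sinh(10t)} = 7·10/(s² - 100) = 70/(s² - 100)

Final answer: 70/(s² - 100)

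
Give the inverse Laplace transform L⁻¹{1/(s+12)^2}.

L⁻¹{n!/(s-a)^(n+1)} = t^n·e^(at), so L⁻¹{1/(s+12)^2} = t·e^(-12t)

Final answer: t·e^(-12t)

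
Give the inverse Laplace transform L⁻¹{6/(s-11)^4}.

L⁻¹{n!/(s-a)^(n+1)} = t^n·e^(at), so L⁻¹{6/(s-11)^4} = t^3·e^(11t)

Final answer: t^3·e^(11t)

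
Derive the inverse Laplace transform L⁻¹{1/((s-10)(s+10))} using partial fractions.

Decompose: A/(s-10) + B/(s+10). A = 1/20, B = -1/20. f(t) = (e^(10t) - e^(-10t))/20

Final answer: (e^(10t) - e^(-10t))/20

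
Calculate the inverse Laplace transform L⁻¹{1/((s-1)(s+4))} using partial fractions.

Decompose: A/(s-1) + B/(s+4). A = 1/5, B = -1/5. f(t) = (e^t - e^(-4t))/5

Final answer: (e^t - e^(-4t))/5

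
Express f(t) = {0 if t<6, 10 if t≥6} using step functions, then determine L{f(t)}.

f(t) = 10·u(t-6). L{u(t-6)} = e^(-6s)/s, so L{f(t)} = 10·e^(-6s)/s

Final answer: 10·e^(-6s)/s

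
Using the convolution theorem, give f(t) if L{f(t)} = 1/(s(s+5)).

1/(s(s+5)) = (1/s)·(1/(s+5)) = L{1}·L{e^(-5t)}. By convolution, f(t) = 1*e^(-5t) = ∫₀ᵗ 1·e^(-5τ) dτ = (1 - e^(-5t))/5

Final answer: (1 - e^(-5t))/5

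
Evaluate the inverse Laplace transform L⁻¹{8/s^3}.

L⁻¹{n!/s^(n+1)} = t^n with n=2. So L⁻¹{2/s^3} = t^2, and L⁻¹{8/s^3} = (8/2)·t^2 = 4·t^2

Final answer: 4·t^2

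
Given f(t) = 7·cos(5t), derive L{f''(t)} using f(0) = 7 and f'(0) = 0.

F(s) = 7s/(s² + 25). L{f''(t)} = s²F(s) - sf(0) - f'(0) = 7s³/(s² + 25) - 7s = (7s³ - 7s(s² + 25))/(s² + 25) = -175s/(s² + 25)

Final answer: -175s/(s² + 25)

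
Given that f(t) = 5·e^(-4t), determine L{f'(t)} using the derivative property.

f(0) = 5, F(s) = 5/(s+4). L{f'(t)} = s·F(s) - f(0) = 5s/(s+4) - 5 = (5s - 5(s+4))/(s+4) = -20/(s+4)

Final answer: -20/(s+4)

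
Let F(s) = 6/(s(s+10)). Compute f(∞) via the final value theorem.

f(∞) = lim_{s→0} s·6/(s(s+10)) = lim_{s→0} 6/(s+10) = 6/10 = 3/5

Final answer: 3/5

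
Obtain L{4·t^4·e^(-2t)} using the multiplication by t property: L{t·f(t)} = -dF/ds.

Using L{t^n·e^(at)} = n!/(s-a)^(n+1), L{t^4·e^(-2t)} = 24/(s+2)^5, so L{4·t^4·e^(-2t)} = 4·24/(s+2)^5 = 96/(s+2)^5

Final answer: 96/(s+2)^5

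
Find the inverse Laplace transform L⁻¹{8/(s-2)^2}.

L⁻¹{n!/(s-a)^(n+1)} = t^n·e^(at) with n=1, a=2. So L⁻¹{1/(s-2)^2} = t·e^(2t), and L⁻¹{8/(s-2)^2} = (8/1)·t·e^(2t) = 8·t·e^(2t)

Final answer: 8·t·e^(2t)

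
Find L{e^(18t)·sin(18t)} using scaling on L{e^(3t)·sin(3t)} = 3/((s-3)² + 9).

Scaling with a=6: L{e^(18t)·sin(18t)} = (1/6) · 3/((s/6-3)² + 9). Simplifying: 18/((s-18)² + 324)

Final answer: 18/((s-18)² + 324)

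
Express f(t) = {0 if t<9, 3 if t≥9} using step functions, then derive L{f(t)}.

f(t) = 3·u(t-9). L{u(t-9)} = e^(-9s)/s, so L{f(t)} = 3·e^(-9s)/s

Final answer: 3·e^(-9s)/s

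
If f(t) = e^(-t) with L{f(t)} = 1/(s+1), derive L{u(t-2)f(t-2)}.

Time shift theorem: L{u(t-a)f(t-a)} = e^(-as)F(s). Here a=2, F(s) = 1/(s+1), so L{u(t-2)f(t-2)} = e^(-2s)·1/(s+1)

Final answer: e^(-2s)·1/(s+1)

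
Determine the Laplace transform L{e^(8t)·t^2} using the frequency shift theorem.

L{e^(at)·t^n} = n!/(s-a)^(n+1), so L{e^(8t)·t^2} = 2/(s-8)^3

Final answer: 2/(s-8)^3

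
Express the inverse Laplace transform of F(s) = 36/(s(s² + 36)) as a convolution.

36/(s(s² + 36)) = (1/s)·(36/(s² + 36)) = L{1}·L{6·sin(6t)}. So f(t) = 1*(6·sin(6t)) = ∫₀ᵗ 6·sin(6τ) dτ

Final answer: ∫₀ᵗ 6·sin(6τ) dτ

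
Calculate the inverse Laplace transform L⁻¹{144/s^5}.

L⁻¹{n!/s^(n+1)} = t^n with n=4. So L⁻¹{24/s^5} = t^4, and L⁻¹{144/s^5} = (144/24)·t^4 = 6·t^4

Final answer: 6·t^4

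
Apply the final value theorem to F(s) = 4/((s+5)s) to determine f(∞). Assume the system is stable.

f(∞) = lim_{s→0} sF(s) = lim_{s→0} 4/(s+5) = 4/5

Final answer: 4/5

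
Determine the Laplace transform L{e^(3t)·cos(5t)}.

L{e^(at)·cos(ωt)} = (s-a)/((s-a)² + ω²), so L{e^(3t)·cos(5t)} = (s-3)/((s-3)² + 25)

Final answer: (s-3)/((s-3)² + 25)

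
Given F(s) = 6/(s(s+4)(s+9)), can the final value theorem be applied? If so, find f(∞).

Poles of sF(s) = 6/((s+4)(s+9)) are at s = -4 and s = -9, both in the left half-plane. Theorem applies. f(∞) = lim_{s→0} sF(s) = 6/(4·9) = 1/6

Final answer: 1/6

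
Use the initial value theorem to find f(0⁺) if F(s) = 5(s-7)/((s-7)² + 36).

f(0⁺) = lim_{s→∞} sF(s) = lim_{s→∞} 5s(s-7)/((s-7)² + 36) = 5

Final answer: 5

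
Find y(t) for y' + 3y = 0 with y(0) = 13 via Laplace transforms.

L{y'} + 3L{y} = 0. sY - 13 + 3Y = 0. Y(s+3) = 13. Y = 13/(s+3)

Final answer: y(t) = 13e^(-3t)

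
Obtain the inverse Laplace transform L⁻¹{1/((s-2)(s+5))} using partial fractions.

Decompose: A/(s-2) + B/(s+5). A = 1/7, B = -1/7. f(t) = (e^(2t) - e^(-5t))/7

Final answer: (e^(2t) - e^(-5t))/7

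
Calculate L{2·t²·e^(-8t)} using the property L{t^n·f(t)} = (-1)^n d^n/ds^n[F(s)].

L{e^(-8t)} = 1/(s+8). d/ds[1/(s+8)] = -1/(s+8)². d²/ds²[1/(s+8)] = 2/(s+8)³. So L{t²·e^(-8t)} = (-1)² · 2/(s+8)³ = 2/(s+8)³. Then L{2·t²·e^(-8t)} = 2·2/(s+8)³ = 4/(s+8)³

Final answer: 4/(s+8)³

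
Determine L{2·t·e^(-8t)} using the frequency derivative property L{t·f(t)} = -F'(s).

L{e^(-8t)} = 1/(s+8). By frequency derivative: L{t·e^(-8t)} = -d/ds[1/(s+8)] = -(-1)/(s+8)² = 1/(s+8)². Then L{2·t·e^(-8t)} = 2·1/(s+8)² = 2/(s+8)²

Final answer: 2/(s+8)²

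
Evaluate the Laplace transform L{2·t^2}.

L{t^n} = n!/s^(n+1), so L{t^2} = 2/s^3. Then L{2·t^2} = 2·2/s^3 = 4/s^3

Final answer: 4/s^3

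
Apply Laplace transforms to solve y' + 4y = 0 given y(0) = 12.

L{y'} + 4L{y} = 0. sY - 12 + 4Y = 0. Y(s+4) = 12. Y = 12/(s+4)

Final answer: y(t) = 12e^(-4t)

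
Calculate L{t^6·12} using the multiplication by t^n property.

L{12} = 12/s. d^1/ds^1[1/s] = -1/s². d^2/ds^2[1/s] = 2/s^3. d^3/ds^3[1/s] = -6/s^4. d^4/ds^4[1/s] = 24/s^5. d^5/ds^5[1/s] = -120/s^6. d^6/ds^6[1/s] = 720/s^7. So L{t^6} = (-1)^{6}·720/s^7 = 720/s^7. Then L{t^6·12} = 12·720/s^7 = 8640/s^7

Final answer: 8640/s^7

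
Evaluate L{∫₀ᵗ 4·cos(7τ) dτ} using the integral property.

L{∫₀ᵗ f(τ)dτ} = F(s)/s with F(s) = 4s/(s² + 49), so the result is (4s/(s² + 49))/s = 4/(s² + 49)

Final answer: 4/(s² + 49)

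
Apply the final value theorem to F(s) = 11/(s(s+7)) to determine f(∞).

f(∞) = lim_{s→0} s·11/(s(s+7)) = lim_{s→0} 11/(s+7) = 11/7 = 11/7

Final answer: 11/7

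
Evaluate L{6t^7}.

L{t^n} = n!/s^(n+1). So L{6t^7} = 6·7!/s^8 = 30240/s^8

Final answer: 30240/s^8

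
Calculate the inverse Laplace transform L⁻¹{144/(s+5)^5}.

L⁻¹{n!/(s-a)^(n+1)} = t^n·e^(at) with n=4, a=-5. So L⁻¹{24/(s+5)^5} = t^4·e^(-5t), and L⁻¹{144/(s+5)^5} = (144/24)·t^4·e^(-5t) = 6·t^4·e^(-5t)

Final answer: 6·t^4·e^(-5t)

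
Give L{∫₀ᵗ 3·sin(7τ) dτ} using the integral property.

L{∫₀ᵗ f(τ)dτ} = F(s)/s with F(s) = 21/(s² + 49), so the result is (21/(s² + 49))/s = 21/(s(s² + 49))

Final answer: 21/(s(s² + 49))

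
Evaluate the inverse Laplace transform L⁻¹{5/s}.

L⁻¹{c/s} = c, so L⁻¹{5/s} = 5

Final answer: 5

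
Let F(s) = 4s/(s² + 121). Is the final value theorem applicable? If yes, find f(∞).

The final value theorem requires all poles of sF(s) in the left half-plane. sF(s) = 4s²/(s² + 121) has poles at s = ±11i (imaginary axis). Theorem does NOT apply (oscillatory system).

Final answer: Not applicable (oscillatory)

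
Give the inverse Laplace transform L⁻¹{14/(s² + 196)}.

L⁻¹{14/(s² + 196)} = sin(14t)

Final answer: sin(14t)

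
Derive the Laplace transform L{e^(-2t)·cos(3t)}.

L{e^(at)·cos(ωt)} = (s-a)/((s-a)² + ω²), so L{e^(-2t)·cos(3t)} = (s+2)/((s+2)² + 9)

Final answer: (s+2)/((s+2)² + 9)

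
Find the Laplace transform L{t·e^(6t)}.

L{t^n·e^(at)} = n!/(s-a)^(n+1), so L{t·e^(6t)} = 1/(s-6)^2

Final answer: 1/(s-6)^2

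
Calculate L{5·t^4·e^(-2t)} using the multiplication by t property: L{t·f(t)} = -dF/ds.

Using L{t^n·e^(at)} = n!/(s-a)^(n+1), L{t^4·e^(-2t)} = 24/(s+2)^5, so L{5·t^4·e^(-2t)} = 5·24/(s+2)^5 = 120/(s+2)^5

Final answer: 120/(s+2)^5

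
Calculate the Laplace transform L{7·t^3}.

L{t^n} = n!/s^(n+1), so L{t^3} = 6/s^4. Then L{7·t^3} = 7·6/s^4 = 42/s^4

Final answer: 42/s^4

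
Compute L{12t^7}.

L{t^n} = n!/s^(n+1). So L{12t^7} = 12·7!/s^8 = 60480/s^8

Final answer: 60480/s^8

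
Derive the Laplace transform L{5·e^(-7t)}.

L{e^(at)} = 1/(s-a), so L{e^(-7t)} = 1/(s+7). Then L{5·e^(-7t)} = 5/(s+7)

Final answer: 5/(s+7)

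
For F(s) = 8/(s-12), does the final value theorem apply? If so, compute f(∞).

sF(s) = 8s/(s-12) has a pole at s = 12 in the right half-plane. Theorem does NOT apply (unstable system; f(t) = 8·e^(12t) grows without bound).

Final answer: Not applicable (unstable)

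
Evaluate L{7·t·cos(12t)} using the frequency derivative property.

L{cos(12t)} = s/(s² + 144). Derivative: d/ds[s/(s² + 144)] = [(s² + 144) - s·2s]/(s² + 144)² = (144 - s²)/(s² + 144)². So L{t·cos(12t)} = -F'(s) = (s² - 144)/(s² + 144)². Then L{7·t·cos(12t)} = 7·(s² - 144)/(s² + 144)²

Final answer: 7·(s² - 144)/(s² + 144)²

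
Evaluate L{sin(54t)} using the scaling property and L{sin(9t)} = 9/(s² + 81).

Using L{f(at)} = (1/a)F(s/a) with a=6: L{sin(54t)} = (1/6) · 9/((s/6)² + 81) = (1/6) · 9·36/(s² + 2916) = 54/(s² + 2916)

Final answer: 54/(s² + 2916)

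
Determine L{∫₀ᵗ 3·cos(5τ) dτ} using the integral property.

L{∫₀ᵗ f(τ)dτ} = F(s)/s with F(s) = 3s/(s² + 25), so the result is (3s/(s² + 25))/s = 3/(s² + 25)

Final answer: 3/(s² + 25)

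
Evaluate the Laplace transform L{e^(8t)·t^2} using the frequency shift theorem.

L{e^(at)·t^n} = n!/(s-a)^(n+1), so L{e^(8t)·t^2} = 2/(s-8)^3

Final answer: 2/(s-8)^3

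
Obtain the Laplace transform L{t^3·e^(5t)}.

L{t^n·e^(at)} = n!/(s-a)^(n+1), so L{t^3·e^(5t)} = 6/(s-5)^4

Final answer: 6/(s-5)^4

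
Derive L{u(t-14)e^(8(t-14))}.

u(t-a)f(t-a) with f(t)=e^(8t). L{e^(8t)} = 1/(s-8). By time shift: e^(-14s)/(s-8)

Final answer: e^(-14s)/(s-8)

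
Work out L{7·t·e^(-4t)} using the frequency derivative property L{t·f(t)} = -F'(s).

L{e^(-4t)} = 1/(s+4). By frequency derivative: L{t·e^(-4t)} = -d/ds[1/(s+4)] = -(-1)/(s+4)² = 1/(s+4)². Then L{7·t·e^(-4t)} = 7·1/(s+4)² = 7/(s+4)²

Final answer: 7/(s+4)²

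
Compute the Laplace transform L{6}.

L{6} = 6 · L{1} = 6/s

Final answer: 6/s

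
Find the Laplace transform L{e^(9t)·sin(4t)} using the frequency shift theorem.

Frequency shift: L{e^(at)f(t)} = F(s-a). L{e^(9t)·sin(4t)} = 4/((s-9)² + 16)

Final answer: 4/((s-9)² + 16)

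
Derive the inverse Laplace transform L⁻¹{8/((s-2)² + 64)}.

Using frequency shift, L⁻¹{8/((s-2)² + 64)} = e^(2t)·sin(8t)

Final answer: e^(2t)·sin(8t)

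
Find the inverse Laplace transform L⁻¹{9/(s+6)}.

L⁻¹{1/(s-a)} = e^(at), so L⁻¹{1/(s+6)} = e^(-6t), and L⁻¹{9/(s+6)} = 9·e^(-6t)

Final answer: 9·e^(-6t)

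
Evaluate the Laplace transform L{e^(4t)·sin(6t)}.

L{e^(at)·sin(ωt)} = ω/((s-a)² + ω²), so L{e^(4t)·sin(6t)} = 6/((s-4)² + 36)

Final answer: 6/((s-4)² + 36)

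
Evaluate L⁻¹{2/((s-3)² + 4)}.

Form: b/((s-a)² + b²) → e^(at)sin(bt). With a=3, b=2

Final answer: e^(3t)·sin(2t)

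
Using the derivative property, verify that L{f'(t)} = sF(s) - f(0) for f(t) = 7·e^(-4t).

f'(t) = -28e^(-4t). Direct: L{f'(t)} = -28/(s+4). Property: s·7/(s+4) - 7 = (7s - 7(s+4))/(s+4) = -28/(s+4). ✓

Final answer: -28/(s+4)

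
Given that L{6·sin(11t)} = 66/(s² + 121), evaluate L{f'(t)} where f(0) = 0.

L{f'(t)} = s·F(s) - f(0) = s·66/(s² + 121) - 0 = 66s/(s² + 121)

Final answer: 66s/(s² + 121)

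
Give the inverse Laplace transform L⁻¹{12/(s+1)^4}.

L⁻¹{n!/(s-a)^(n+1)} = t^n·e^(at) with n=3, a=-1. So L⁻¹{6/(s+1)^4} = t^3·e^(-t), and L⁻¹{12/(s+1)^4} = (12/6)·t^3·e^(-t) = 2·t^3·e^(-t)

Final answer: 2·t^3·e^(-t)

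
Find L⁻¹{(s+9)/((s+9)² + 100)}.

Using frequency shift: L⁻¹{(s-a)/((s-a)² + b²)} = e^(at)cos(bt). Here a=-9, b=10

Final answer: e^(-9t)·cos(10t)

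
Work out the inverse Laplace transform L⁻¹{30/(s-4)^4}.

L⁻¹{n!/(s-a)^(n+1)} = t^n·e^(at) with n=3, a=4. So L⁻¹{6/(s-4)^4} = t^3·e^(4t), and L⁻¹{30/(s-4)^4} = (30/6)·t^3·e^(4t) = 5·t^3·e^(4t)

Final answer: 5·t^3·e^(4t)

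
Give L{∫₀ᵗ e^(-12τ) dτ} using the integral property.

L{∫₀ᵗ f(τ)dτ} = F(s)/s with F(s) = 1/(s+12), so L{∫₀ᵗ e^(-12τ) dτ} = 1/(s(s+12))

Final answer: 1/(s(s+12))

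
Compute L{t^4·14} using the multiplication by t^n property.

L{14} = 14/s. d^1/ds^1[1/s] = -1/s². d^2/ds^2[1/s] = 2/s^3. d^3/ds^3[1/s] = -6/s^4. d^4/ds^4[1/s] = 24/s^5. So L{t^4} = (-1)^{4}·24/s^5 = 24/s^5. Then L{t^4·14} = 14·24/s^5 = 336/s^5

Final answer: 336/s^5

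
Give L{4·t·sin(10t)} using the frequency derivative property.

L{sin(10t)} = 10/(s² + 100). By L{t·f(t)} = -F'(s): -d/ds[10/(s² + 100)] = -(10)·(-2s)/(s² + 100)² = 20s/(s² + 100)². Then L{4·t·sin(10t)} = 4·20s/(s² + 100)² = 80s/(s² + 100)²

Final answer: 80s/(s² + 100)²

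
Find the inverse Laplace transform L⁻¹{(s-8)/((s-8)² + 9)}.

Using frequency shift, L⁻¹{(s-8)/((s-8)² + 9)} = e^(8t)·cos(3t)

Final answer: e^(8t)·cos(3t)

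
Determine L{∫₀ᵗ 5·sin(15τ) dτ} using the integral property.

L{∫₀ᵗ f(τ)dτ} = F(s)/s with F(s) = 75/(s² + 225), so the result is (75/(s² + 225))/s = 75/(s(s² + 225))

Final answer: 75/(s(s² + 225))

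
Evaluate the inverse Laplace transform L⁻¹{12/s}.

L⁻¹{c/s} = c, so L⁻¹{12/s} = 12

Final answer: 12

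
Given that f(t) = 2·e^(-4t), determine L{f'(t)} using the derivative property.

f(0) = 2, F(s) = 2/(s+4). L{f'(t)} = s·F(s) - f(0) = 2s/(s+4) - 2 = (2s - 2(s+4))/(s+4) = -8/(s+4)

Final answer: -8/(s+4)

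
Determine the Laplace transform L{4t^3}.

L{4t^3} = 4 · L{t^3} = 4 · 6/s^4 = 24/s^4

Final answer: 24/s^4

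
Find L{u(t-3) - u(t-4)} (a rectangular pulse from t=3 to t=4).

L{u(t-a)} = e^(-as)/s. L{u(t-3) - u(t-4)} = (e^(-3s) - e^(-4s))/s

Final answer: (e^(-3s) - e^(-4s))/s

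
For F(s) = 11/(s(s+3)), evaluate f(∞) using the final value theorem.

f(∞) = lim_{s→0} s·11/(s(s+3)) = lim_{s→0} 11/(s+3) = 11/3 = 11/3

Final answer: 11/3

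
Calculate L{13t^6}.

L{t^n} = n!/s^(n+1). So L{13t^6} = 13·6!/s^7 = 9360/s^7

Final answer: 9360/s^7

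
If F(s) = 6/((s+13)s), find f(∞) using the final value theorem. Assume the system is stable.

f(∞) = lim_{s→0} sF(s) = lim_{s→0} 6/(s+13) = 6/13

Final answer: 6/13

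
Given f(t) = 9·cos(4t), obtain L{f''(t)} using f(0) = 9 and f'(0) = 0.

F(s) = 9s/(s² + 16). L{f''(t)} = s²F(s) - sf(0) - f'(0) = 9s³/(s² + 16) - 9s = (9s³ - 9s(s² + 16))/(s² + 16) = -144s/(s² + 16)

Final answer: -144s/(s² + 16)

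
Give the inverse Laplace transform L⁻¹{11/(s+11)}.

L⁻¹{1/(s-a)} = e^(at), so L⁻¹{1/(s+11)} = e^(-11t), and L⁻¹{11/(s+11)} = 11·e^(-11t)

Final answer: 11·e^(-11t)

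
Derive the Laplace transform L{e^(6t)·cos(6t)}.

L{e^(at)·cos(ωt)} = (s-a)/((s-a)² + ω²), so L{e^(6t)·cos(6t)} = (s-6)/((s-6)² + 36)

Final answer: (s-6)/((s-6)² + 36)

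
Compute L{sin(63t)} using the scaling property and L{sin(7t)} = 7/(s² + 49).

Using L{f(at)} = (1/a)F(s/a) with a=9: L{sin(63t)} = (1/9) · 7/((s/9)² + 49) = (1/9) · 7·81/(s² + 3969) = 63/(s² + 3969)

Final answer: 63/(s² + 3969)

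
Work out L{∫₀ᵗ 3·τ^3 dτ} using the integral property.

L{∫₀ᵗ f(τ)dτ} = F(s)/s with f(t) = 3t^3. F(s) = 18/s^4, so L{∫₀ᵗ 3·τ^3 dτ} = (18/s^4)/s = 18/s^5. (Check: ∫₀ᵗ 3·τ^3 dτ = 3t^4/4.)

Final answer: 18/s^5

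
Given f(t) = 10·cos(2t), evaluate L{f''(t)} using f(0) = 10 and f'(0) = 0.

F(s) = 10s/(s² + 4). L{f''(t)} = s²F(s) - sf(0) - f'(0) = 10s³/(s² + 4) - 10s = (10s³ - 10s(s² + 4))/(s² + 4) = -40s/(s² + 4)

Final answer: -40s/(s² + 4)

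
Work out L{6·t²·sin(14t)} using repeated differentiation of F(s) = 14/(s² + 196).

F(s) = 14/(s² + 196). F'(s) = -28s/(s² + 196)². F''(s) = -28(196 - 3s²)/(s² + 196)³ = (84s² - 5488)/(s² + 196)³. So L{t²·sin(14t)} = (-1)² F''(s) = (84s² - 5488)/(s² + 196)³. Then L{6·t²·sin(14t)} = 6·(84s² - 5488)/(s² + 196)³ = (504s² - 32928)/(s² + 196)³

Final answer: (504s² - 32928)/(s² + 196)³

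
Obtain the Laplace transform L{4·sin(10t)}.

L{sin(ωt)} = ω/(s² + ω²), so L{sin(10t)} = 10/(s² + 100). Then L{4·sin(10t)} = 4·10/(s² + 100) = 40/(s² + 100)

Final answer: 40/(s² + 100)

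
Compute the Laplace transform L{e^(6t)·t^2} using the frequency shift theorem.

L{e^(at)·t^n} = n!/(s-a)^(n+1), so L{e^(6t)·t^2} = 2/(s-6)^3

Final answer: 2/(s-6)^3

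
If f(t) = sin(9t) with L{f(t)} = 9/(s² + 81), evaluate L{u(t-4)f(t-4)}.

Time shift theorem: L{u(t-a)f(t-a)} = e^(-as)F(s). Here a=4, F(s) = 9/(s² + 81), so L{u(t-4)f(t-4)} = e^(-4s)·9/(s² + 81)

Final answer: e^(-4s)·9/(s² + 81)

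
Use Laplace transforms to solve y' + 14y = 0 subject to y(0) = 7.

L{y'} + 14L{y} = 0. sY - 7 + 14Y = 0. Y(s+14) = 7. Y = 7/(s+14)

Final answer: y(t) = 7e^(-14t)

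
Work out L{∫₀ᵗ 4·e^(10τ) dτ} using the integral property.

L{∫₀ᵗ f(τ)dτ} = F(s)/s with F(s) = 4/(s-10), so L{∫₀ᵗ 4·e^(10τ) dτ} = 4/(s(s-10))

Final answer: 4/(s(s-10))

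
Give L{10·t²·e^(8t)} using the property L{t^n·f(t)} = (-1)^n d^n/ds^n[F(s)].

L{e^(8t)} = 1/(s-8). d/ds[1/(s-8)] = -1/(s-8)². d²/ds²[1/(s-8)] = 2/(s-8)³. So L{t²·e^(8t)} = (-1)² · 2/(s-8)³ = 2/(s-8)³. Then L{10·t²·e^(8t)} = 10·2/(s-8)³ = 20/(s-8)³

Final answer: 20/(s-8)³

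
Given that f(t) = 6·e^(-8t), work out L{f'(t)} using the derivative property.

f(0) = 6, F(s) = 6/(s+8). L{f'(t)} = s·F(s) - f(0) = 6s/(s+8) - 6 = (6s - 6(s+8))/(s+8) = -48/(s+8)

Final answer: -48/(s+8)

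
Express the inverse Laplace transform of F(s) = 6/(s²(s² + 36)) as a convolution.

6/(s²(s² + 36)) = (1/s²)·(6/(s² + 36)) = L{t}·L{sin(6t)}. So f(t) = t*(sin(6t)) = ∫₀ᵗ τ·sin(6(t-τ)) dτ

Final answer: ∫₀ᵗ τ·sin(6(t-τ)) dτ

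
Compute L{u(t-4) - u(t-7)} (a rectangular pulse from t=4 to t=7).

L{u(t-a)} = e^(-as)/s. L{u(t-4) - u(t-7)} = (e^(-4s) - e^(-7s))/s

Final answer: (e^(-4s) - e^(-7s))/s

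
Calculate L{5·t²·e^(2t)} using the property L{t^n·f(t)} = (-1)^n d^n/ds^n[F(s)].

L{e^(2t)} = 1/(s-2). d/ds[1/(s-2)] = -1/(s-2)². d²/ds²[1/(s-2)] = 2/(s-2)³. So L{t²·e^(2t)} = (-1)² · 2/(s-2)³ = 2/(s-2)³. Then L{5·t²·e^(2t)} = 5·2/(s-2)³ = 10/(s-2)³

Final answer: 10/(s-2)³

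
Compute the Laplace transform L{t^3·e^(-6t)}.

L{t^n·e^(at)} = n!/(s-a)^(n+1), so L{t^3·e^(-6t)} = 6/(s+6)^4

Final answer: 6/(s+6)^4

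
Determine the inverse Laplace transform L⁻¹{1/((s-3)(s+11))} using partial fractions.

Decompose: A/(s-3) + B/(s+11). A = 1/14, B = -1/14. f(t) = (e^(3t) - e^(-11t))/14

Final answer: (e^(3t) - e^(-11t))/14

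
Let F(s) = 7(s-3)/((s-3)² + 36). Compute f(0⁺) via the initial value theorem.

f(0⁺) = lim_{s→∞} sF(s) = lim_{s→∞} 7s(s-3)/((s-3)² + 36) = 7

Final answer: 7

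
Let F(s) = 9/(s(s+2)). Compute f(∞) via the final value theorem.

f(∞) = lim_{s→0} s·9/(s(s+2)) = lim_{s→0} 9/(s+2) = 9/2 = 9/2

Final answer: 9/2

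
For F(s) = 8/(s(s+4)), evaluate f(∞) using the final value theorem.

f(∞) = lim_{s→0} s·8/(s(s+4)) = lim_{s→0} 8/(s+4) = 8/4 = 2

Final answer: 2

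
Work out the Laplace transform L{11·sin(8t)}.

L{sin(ωt)} = ω/(s² + ω²), so L{sin(8t)} = 8/(s² + 64). Then L{11·sin(8t)} = 11·8/(s² + 64) = 88/(s² + 64)

Final answer: 88/(s² + 64)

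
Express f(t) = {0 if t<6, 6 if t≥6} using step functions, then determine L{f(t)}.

f(t) = 6·u(t-6). L{u(t-6)} = e^(-6s)/s, so L{f(t)} = 6·e^(-6s)/s

Final answer: 6·e^(-6s)/s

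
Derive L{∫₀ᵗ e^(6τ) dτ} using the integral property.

L{∫₀ᵗ f(τ)dτ} = F(s)/s with F(s) = 1/(s-6), so L{∫₀ᵗ e^(6τ) dτ} = 1/(s(s-6))

Final answer: 1/(s(s-6))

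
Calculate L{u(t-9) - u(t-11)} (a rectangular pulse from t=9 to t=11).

L{u(t-a)} = e^(-as)/s. L{u(t-9) - u(t-11)} = (e^(-9s) - e^(-11s))/s

Final answer: (e^(-9s) - e^(-11s))/s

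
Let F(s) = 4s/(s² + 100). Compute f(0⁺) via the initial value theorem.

f(0⁺) = lim_{s→∞} s·4s/(s² + 100) = lim_{s→∞} 4s²/(s² + 100) = 4

Final answer: 4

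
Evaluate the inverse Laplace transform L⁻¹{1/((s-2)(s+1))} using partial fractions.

Decompose: A/(s-2) + B/(s+1). A = 1/3, B = -1/3. f(t) = (e^(2t) - e^(-t))/3

Final answer: (e^(2t) - e^(-t))/3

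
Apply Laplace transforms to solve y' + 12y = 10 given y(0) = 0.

sY + 12Y = 10/s. Y = 10/(s(s+12)). Partial fractions: Y = 5/6/s - 5/6/(s+12)

Final answer: y(t) = 5/6(1 - e^(-12t))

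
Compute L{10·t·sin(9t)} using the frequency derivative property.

L{sin(9t)} = 9/(s² + 81). By L{t·f(t)} = -F'(s): -d/ds[9/(s² + 81)] = -(9)·(-2s)/(s² + 81)² = 18s/(s² + 81)². Then L{10·t·sin(9t)} = 10·18s/(s² + 81)² = 180s/(s² + 81)²

Final answer: 180s/(s² + 81)²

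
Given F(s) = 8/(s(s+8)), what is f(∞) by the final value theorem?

f(∞) = lim_{s→0} s·8/(s(s+8)) = lim_{s→0} 8/(s+8) = 8/8 = 1

Final answer: 1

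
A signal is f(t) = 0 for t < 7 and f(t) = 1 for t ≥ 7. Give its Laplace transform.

f(t) = u(t-7). L{u(t-7)} = e^(-7s)/s, so L{f(t)} = e^(-7s)/s

Final answer: e^(-7s)/s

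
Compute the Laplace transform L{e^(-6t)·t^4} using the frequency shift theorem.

L{e^(at)·t^n} = n!/(s-a)^(n+1), so L{e^(-6t)·t^4} = 24/(s+6)^5

Final answer: 24/(s+6)^5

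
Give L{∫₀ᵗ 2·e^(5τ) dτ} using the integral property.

L{∫₀ᵗ f(τ)dτ} = F(s)/s with F(s) = 2/(s-5), so L{∫₀ᵗ 2·e^(5τ) dτ} = 2/(s(s-5))

Final answer: 2/(s(s-5))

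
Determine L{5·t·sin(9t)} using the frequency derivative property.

L{sin(9t)} = 9/(s² + 81). By L{t·f(t)} = -F'(s): -d/ds[9/(s² + 81)] = -(9)·(-2s)/(s² + 81)² = 18s/(s² + 81)². Then L{5·t·sin(9t)} = 5·18s/(s² + 81)² = 90s/(s² + 81)²

Final answer: 90s/(s² + 81)²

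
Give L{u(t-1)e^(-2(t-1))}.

u(t-a)f(t-a) with f(t)=e^(-2t). L{e^(-2t)} = 1/(s+2). By time shift: e^(-s)/(s+2)

Final answer: e^(-s)/(s+2)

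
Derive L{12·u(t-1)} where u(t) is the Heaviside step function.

L{u(t-a)} = e^(-as)/s. Here a=1, so L{u(t-1)} = e^(-s)/s, and L{12·u(t-1)} = 12·e^(-s)/s

Final answer: 12·e^(-s)/s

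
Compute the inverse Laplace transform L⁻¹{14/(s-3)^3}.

L⁻¹{n!/(s-a)^(n+1)} = t^n·e^(at) with n=2, a=3. So L⁻¹{2/(s-3)^3} = t^2·e^(3t), and L⁻¹{14/(s-3)^3} = (14/2)·t^2·e^(3t) = 7·t^2·e^(3t)

Final answer: 7·t^2·e^(3t)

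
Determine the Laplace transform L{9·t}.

L{t^n} = n!/s^(n+1), so L{t} = 1/s^2. Then L{9·t} = 9·1/s^2 = 9/s^2

Final answer: 9/s^2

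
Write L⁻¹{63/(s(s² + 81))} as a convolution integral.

63/(s(s² + 81)) = (1/s)·(63/(s² + 81)) = L{1}·L{7·sin(9t)}. So f(t) = 1*(7·sin(9t)) = ∫₀ᵗ 7·sin(9τ) dτ

Final answer: ∫₀ᵗ 7·sin(9τ) dτ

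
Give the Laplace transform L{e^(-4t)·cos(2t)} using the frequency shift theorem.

Frequency shift: L{e^(at)f(t)} = F(s-a). L{e^(-4t)·cos(2t)} = (s+4)/((s+4)² + 4)

Final answer: (s+4)/((s+4)² + 4)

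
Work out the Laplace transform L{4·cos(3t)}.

L{cos(ωt)} = s/(s² + ω²), so L{cos(3t)} = s/(s² + 9). Then L{4·cos(3t)} = 4·s/(s² + 9) = 4s/(s² + 9)

Final answer: 4s/(s² + 9)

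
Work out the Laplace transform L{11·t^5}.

L{t^n} = n!/s^(n+1), so L{t^5} = 120/s^6. Then L{11·t^5} = 11·120/s^6 = 1320/s^6

Final answer: 1320/s^6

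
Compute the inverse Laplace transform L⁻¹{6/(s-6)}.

L⁻¹{1/(s-a)} = e^(at), so L⁻¹{1/(s-6)} = e^(6t), and L⁻¹{6/(s-6)} = 6·e^(6t)

Final answer: 6·e^(6t)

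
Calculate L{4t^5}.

L{t^n} = n!/s^(n+1). So L{4t^5} = 4·5!/s^6 = 480/s^6

Final answer: 480/s^6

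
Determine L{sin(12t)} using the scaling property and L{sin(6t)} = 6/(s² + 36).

Using L{f(at)} = (1/a)F(s/a) with a=2: L{sin(12t)} = (1/2) · 6/((s/2)² + 36) = (1/2) · 6·4/(s² + 144) = 12/(s² + 144)

Final answer: 12/(s² + 144)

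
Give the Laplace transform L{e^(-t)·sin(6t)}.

L{e^(at)·sin(ωt)} = ω/((s-a)² + ω²), so L{e^(-t)·sin(6t)} = 6/((s+1)² + 36)

Final answer: 6/((s+1)² + 36)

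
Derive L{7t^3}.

L{t^n} = n!/s^(n+1). So L{7t^3} = 7·3!/s^4 = 42/s^4

Final answer: 42/s^4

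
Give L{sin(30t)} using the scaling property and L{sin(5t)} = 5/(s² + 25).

Using L{f(at)} = (1/a)F(s/a) with a=6: L{sin(30t)} = (1/6) · 5/((s/6)² + 25) = (1/6) · 5·36/(s² + 900) = 30/(s² + 900)

Final answer: 30/(s² + 900)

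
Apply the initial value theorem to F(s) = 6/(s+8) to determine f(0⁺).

f(0⁺) = lim_{s→∞} s·6/(s+8) = lim_{s→∞} 6s/(s+8) = 6

Final answer: 6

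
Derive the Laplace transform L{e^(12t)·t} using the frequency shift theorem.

L{e^(at)·t^n} = n!/(s-a)^(n+1), so L{e^(12t)·t} = 1/(s-12)^2

Final answer: 1/(s-12)^2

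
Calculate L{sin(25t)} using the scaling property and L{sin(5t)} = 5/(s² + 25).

Using L{f(at)} = (1/a)F(s/a) with a=5: L{sin(25t)} = (1/5) · 5/((s/5)² + 25) = (1/5) · 5·25/(s² + 625) = 25/(s² + 625)

Final answer: 25/(s² + 625)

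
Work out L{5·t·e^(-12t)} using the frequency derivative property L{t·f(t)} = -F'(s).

L{e^(-12t)} = 1/(s+12). By frequency derivative: L{t·e^(-12t)} = -d/ds[1/(s+12)] = -(-1)/(s+12)² = 1/(s+12)². Then L{5·t·e^(-12t)} = 5·1/(s+12)² = 5/(s+12)²

Final answer: 5/(s+12)²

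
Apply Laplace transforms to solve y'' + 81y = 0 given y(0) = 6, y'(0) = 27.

L{y''} + 81L{y} = 0. s²Y - 6s - 27 + 81Y = 0. Y(s² + 81) = 6s + 27. Y = (6s + 27)/(s² + 81). Inverting: y(t) = 6cos(9t) + 3sin(9t)

Final answer: y(t) = 6cos(9t) + 3sin(9t)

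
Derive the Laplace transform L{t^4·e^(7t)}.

L{t^n·e^(at)} = n!/(s-a)^(n+1), so L{t^4·e^(7t)} = 24/(s-7)^5

Final answer: 24/(s-7)^5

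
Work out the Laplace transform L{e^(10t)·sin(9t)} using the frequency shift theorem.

Frequency shift: L{e^(at)f(t)} = F(s-a). L{e^(10t)·sin(9t)} = 9/((s-10)² + 81)

Final answer: 9/((s-10)² + 81)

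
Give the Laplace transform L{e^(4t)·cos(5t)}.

L{e^(at)·cos(ωt)} = (s-a)/((s-a)² + ω²), so L{e^(4t)·cos(5t)} = (s-4)/((s-4)² + 25)

Final answer: (s-4)/((s-4)² + 25)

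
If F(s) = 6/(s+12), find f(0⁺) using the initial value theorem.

f(0⁺) = lim_{s→∞} s·6/(s+12) = lim_{s→∞} 6s/(s+12) = 6

Final answer: 6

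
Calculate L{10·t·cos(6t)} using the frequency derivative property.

L{cos(6t)} = s/(s² + 36). Derivative: d/ds[s/(s² + 36)] = [(s² + 36) - s·2s]/(s² + 36)² = (36 - s²)/(s² + 36)². So L{t·cos(6t)} = -F'(s) = (s² - 36)/(s² + 36)². Then L{10·t·cos(6t)} = 10·(s² - 36)/(s² + 36)²

Final answer: 10·(s² - 36)/(s² + 36)²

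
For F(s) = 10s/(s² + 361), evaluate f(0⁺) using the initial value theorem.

f(0⁺) = lim_{s→∞} s·10s/(s² + 361) = lim_{s→∞} 10s²/(s² + 361) = 10

Final answer: 10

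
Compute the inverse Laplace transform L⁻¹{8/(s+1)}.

L⁻¹{1/(s-a)} = e^(at), so L⁻¹{1/(s+1)} = e^(-t), and L⁻¹{8/(s+1)} = 8·e^(-t)

Final answer: 8·e^(-t)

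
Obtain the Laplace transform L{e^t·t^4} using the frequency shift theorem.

L{e^(at)·t^n} = n!/(s-a)^(n+1), so L{e^t·t^4} = 24/(s-1)^5

Final answer: 24/(s-1)^5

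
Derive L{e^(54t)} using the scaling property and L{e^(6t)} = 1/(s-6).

Using L{f(at)} = (1/a)F(s/a) with a=9 and f(t) = e^(6t): L{e^(54t)} = (1/9) · 1/((s/9)-6) = (1/9) · 9/(s-54) = 1/(s-54)

Final answer: 1/(s-54)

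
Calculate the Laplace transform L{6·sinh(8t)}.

L{sinh(ωt)} = ω/(s² - ω²), so L{sinh(8t)} = 8/(s² - 64). Then L{6·sinh(8t)} = 6·8/(s² - 64) = 48/(s² - 64)

Final answer: 48/(s² - 64)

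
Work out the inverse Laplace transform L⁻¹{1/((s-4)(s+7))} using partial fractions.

Decompose: A/(s-4) + B/(s+7). A = 1/11, B = -1/11. f(t) = (e^(4t) - e^(-7t))/11

Final answer: (e^(4t) - e^(-7t))/11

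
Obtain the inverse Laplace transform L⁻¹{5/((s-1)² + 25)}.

Using frequency shift, L⁻¹{5/((s-1)² + 25)} = e^t·sin(5t)

Final answer: e^t·sin(5t)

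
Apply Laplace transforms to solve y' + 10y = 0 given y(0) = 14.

L{y'} + 10L{y} = 0. sY - 14 + 10Y = 0. Y(s+10) = 14. Y = 14/(s+10)

Final answer: y(t) = 14e^(-10t)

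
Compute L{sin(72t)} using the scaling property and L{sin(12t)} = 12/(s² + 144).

Using L{f(at)} = (1/a)F(s/a) with a=6: L{sin(72t)} = (1/6) · 12/((s/6)² + 144) = (1/6) · 12·36/(s² + 5184) = 72/(s² + 5184)

Final answer: 72/(s² + 5184)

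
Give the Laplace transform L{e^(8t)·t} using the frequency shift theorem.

L{e^(at)·t^n} = n!/(s-a)^(n+1), so L{e^(8t)·t} = 1/(s-8)^2

Final answer: 1/(s-8)^2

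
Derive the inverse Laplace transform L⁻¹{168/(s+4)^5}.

L⁻¹{n!/(s-a)^(n+1)} = t^n·e^(at) with n=4, a=-4. So L⁻¹{24/(s+4)^5} = t^4·e^(-4t), and L⁻¹{168/(s+4)^5} = (168/24)·t^4·e^(-4t) = 7·t^4·e^(-4t)

Final answer: 7·t^4·e^(-4t)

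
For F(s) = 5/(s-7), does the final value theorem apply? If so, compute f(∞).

sF(s) = 5s/(s-7) has a pole at s = 7 in the right half-plane. Theorem does NOT apply (unstable system; f(t) = 5·e^(7t) grows without bound).

Final answer: Not applicable (unstable)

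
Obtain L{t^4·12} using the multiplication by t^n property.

L{12} = 12/s. d^1/ds^1[1/s] = -1/s². d^2/ds^2[1/s] = 2/s^3. d^3/ds^3[1/s] = -6/s^4. d^4/ds^4[1/s] = 24/s^5. So L{t^4} = (-1)^{4}·24/s^5 = 24/s^5. Then L{t^4·12} = 12·24/s^5 = 288/s^5

Final answer: 288/s^5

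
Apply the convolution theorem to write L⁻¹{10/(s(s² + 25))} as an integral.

10/(s(s² + 25)) = (1/s)·(10/(s² + 25)) = L{1}·L{2·sin(5t)}. So f(t) = 1*(2·sin(5t)) = ∫₀ᵗ 2·sin(5τ) dτ

Final answer: ∫₀ᵗ 2·sin(5τ) dτ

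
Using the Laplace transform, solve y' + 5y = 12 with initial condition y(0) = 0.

sY + 5Y = 12/s. Y = 12/(s(s+5)). Partial fractions: Y = 12/5/s - 12/5/(s+5)

Final answer: y(t) = 12/5(1 - e^(-5t))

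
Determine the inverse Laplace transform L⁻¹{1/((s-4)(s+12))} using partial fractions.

Decompose: A/(s-4) + B/(s+12). A = 1/16, B = -1/16. f(t) = (e^(4t) - e^(-12t))/16

Final answer: (e^(4t) - e^(-12t))/16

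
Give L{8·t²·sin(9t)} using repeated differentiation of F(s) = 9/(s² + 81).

F(s) = 9/(s² + 81). F'(s) = -18s/(s² + 81)². F''(s) = -18(81 - 3s²)/(s² + 81)³ = (54s² - 1458)/(s² + 81)³. So L{t²·sin(9t)} = (-1)² F''(s) = (54s² - 1458)/(s² + 81)³. Then L{8·t²·sin(9t)} = 8·(54s² - 1458)/(s² + 81)³ = (432s² - 11664)/(s² + 81)³

Final answer: (432s² - 11664)/(s² + 81)³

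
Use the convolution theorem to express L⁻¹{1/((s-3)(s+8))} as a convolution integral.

1/((s-3)(s+8)) = (1/(s-3))·(1/(s+8)) = L{e^(3t)}·L{e^(-8t)}. So f(t) = e^(3t)*e^(-8t) = ∫₀ᵗ e^(3τ)·e^(-8(t-τ)) dτ

Final answer: ∫₀ᵗ e^(3τ)·e^(-8(t-τ)) dτ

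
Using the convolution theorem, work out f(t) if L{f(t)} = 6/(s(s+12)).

6/(s(s+12)) = (6/s)·(1/(s+12)) = L{6}·L{e^(-12t)}. By convolution, f(t) = 6*e^(-12t) = ∫₀ᵗ 6·e^(-12τ) dτ = 6·(1 - e^(-12t))/12

Final answer: 6·(1 - e^(-12t))/12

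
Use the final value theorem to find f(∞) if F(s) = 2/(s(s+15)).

f(∞) = lim_{s→0} s·2/(s(s+15)) = lim_{s→0} 2/(s+15) = 2/15 = 2/15

Final answer: 2/15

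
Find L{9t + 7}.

L{9t + 7} = 9·L{t} + 7·L{1} = 9/s² + 7/s

Final answer: 9/s² + 7/s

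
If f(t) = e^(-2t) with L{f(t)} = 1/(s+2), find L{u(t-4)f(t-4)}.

Time shift theorem: L{u(t-a)f(t-a)} = e^(-as)F(s). Here a=4, F(s) = 1/(s+2), so L{u(t-4)f(t-4)} = e^(-4s)·1/(s+2)

Final answer: e^(-4s)·1/(s+2)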